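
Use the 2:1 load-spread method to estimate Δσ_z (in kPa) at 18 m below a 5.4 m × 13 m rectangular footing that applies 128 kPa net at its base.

Δσ_z ≈ 12.4 kPa

By the 2:1 method the load spreads at 1 horizontal : 2 vertical, so at depth z the loaded area has grown by z in each plan dimension:
Δσ = qBL/((B+z)(L+z)) = 128×5.4×13/((5.4+18)(13+18)) = 12.387 kPa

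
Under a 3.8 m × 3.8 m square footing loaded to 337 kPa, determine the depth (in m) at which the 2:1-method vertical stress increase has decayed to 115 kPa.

2:1 spreading — at depth z the loaded area has grown by z in each plan dimension:
qB²/(B+z)² = Δσ_z ⇒ z = B(√(q/Δσ_z) − 1) = 3.8×(√(337/115) − 1) = 2.705 m

z ≈ 2.71 m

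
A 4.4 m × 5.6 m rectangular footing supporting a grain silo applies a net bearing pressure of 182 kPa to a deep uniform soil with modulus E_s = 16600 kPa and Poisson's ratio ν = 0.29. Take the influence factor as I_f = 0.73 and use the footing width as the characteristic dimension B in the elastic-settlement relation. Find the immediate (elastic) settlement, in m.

S_e ≈ 0.0323 m

Immediate (elastic) settlement: S_e = q·B·(1−ν²)/E_s · I_f.
S_e = 182 × 4.4 × (1 − 0.29²) / 16600 × 0.73
    = 182 × 4.4 × 0.9159 / 16600 × 0.73
    = 0.03225 m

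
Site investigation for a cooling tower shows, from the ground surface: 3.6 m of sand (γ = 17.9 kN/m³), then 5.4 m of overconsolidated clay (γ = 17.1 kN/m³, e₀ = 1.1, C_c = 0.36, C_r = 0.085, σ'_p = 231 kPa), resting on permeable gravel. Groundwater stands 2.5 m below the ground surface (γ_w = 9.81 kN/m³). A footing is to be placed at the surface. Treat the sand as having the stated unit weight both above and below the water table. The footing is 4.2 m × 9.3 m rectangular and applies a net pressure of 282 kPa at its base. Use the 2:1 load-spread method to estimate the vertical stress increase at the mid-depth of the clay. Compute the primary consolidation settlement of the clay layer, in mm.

Mid-depth of clay below the ground surface: z = 3.6 + 5.4/2 = 6.3 m.
Total vertical stress at mid-clay: σ_v = 17.9×3.6 + 17.1×2.7 = 110.61 kPa.
Pore pressure: u = 9.81×(6.3 − 2.5) = 37.278 kPa.
Initial effective stress: σ'_0 = σ_v − u = 110.61 − 37.278 = 73.332 kPa.
Stress increase at mid-clay by the 2:1 spreading method:
Δσ = qBL/((B+z)(L+z)) = 282×4.2×9.3/((4.2+6.3)(9.3+6.3)) = 67.246 kPa
Final effective stress: σ'_f = 73.332 + 67.246 = 140.58 kPa.
σ'_f = 140.58 ≤ σ'_p = 231 kPa, so the clay remains overconsolidated and only the recompression index applies:
S_c = C_r·H/(1+e₀)·log₁₀(σ'_f/σ'_0) = 0.085×5.4/2.1×log₁₀(140.58/73.332)
    = 0.21857 × 0.28263 = 0.06177 m

S_c ≈ 61.8 mm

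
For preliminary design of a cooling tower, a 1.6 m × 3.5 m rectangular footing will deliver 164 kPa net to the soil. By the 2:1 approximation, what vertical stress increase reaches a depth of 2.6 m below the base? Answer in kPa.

By the 2:1 method the load spreads at 1 horizontal : 2 vertical, so at depth z the loaded area has grown by z in each plan dimension:
Δσ = qBL/((B+z)(L+z)) = 164×1.6×3.5/((1.6+2.6)(3.5+2.6)) = 35.847 kPa

Δσ_z ≈ 35.8 kPa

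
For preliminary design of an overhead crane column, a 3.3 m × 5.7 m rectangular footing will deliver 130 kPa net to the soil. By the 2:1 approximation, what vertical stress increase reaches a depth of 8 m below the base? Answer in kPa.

By the 2:1 method the load spreads at 1 horizontal : 2 vertical, so at depth z the loaded area has grown by z in each plan dimension:
Δσ = qBL/((B+z)(L+z)) = 130×3.3×5.7/((3.3+8)(5.7+8)) = 15.795 kPa

Δσ_z ≈ 15.8 kPa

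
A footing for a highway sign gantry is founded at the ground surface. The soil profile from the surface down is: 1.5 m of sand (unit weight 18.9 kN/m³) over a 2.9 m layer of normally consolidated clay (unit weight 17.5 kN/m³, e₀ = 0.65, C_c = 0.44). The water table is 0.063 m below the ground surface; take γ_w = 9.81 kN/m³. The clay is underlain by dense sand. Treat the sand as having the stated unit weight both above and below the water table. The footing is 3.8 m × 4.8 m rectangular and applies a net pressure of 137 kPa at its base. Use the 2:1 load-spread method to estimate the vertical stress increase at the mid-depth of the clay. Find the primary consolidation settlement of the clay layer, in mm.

S_c ≈ 355 mm

Mid-depth of clay below the ground surface: z = 1.5 + 2.9/2 = 2.95 m.
Total vertical stress at mid-clay: σ_v = 18.9×1.5 + 17.5×1.45 = 53.725 kPa.
Pore pressure: u = 9.81×(2.95 − 0.063) = 28.321 kPa.
Initial effective stress: σ'_0 = σ_v − u = 53.725 − 28.321 = 25.404 kPa.
Stress increase at mid-clay by the 2:1 spreading method:
Δσ = qBL/((B+z)(L+z)) = 137×3.8×4.8/((3.8+2.95)(4.8+2.95)) = 47.768 kPa
Final effective stress: σ'_f = σ'_0 + Δσ = 25.404 + 47.768 = 73.172 kPa.
Normally consolidated clay, so the full stress increment lies on the virgin compression line:
S_c = C_c·H/(1+e₀)·log₁₀(σ'_f/σ'_0) = 0.44×2.9/(1+0.65)×log₁₀(73.172/25.404)
    = 0.77333 × 0.45944 = 0.3553 m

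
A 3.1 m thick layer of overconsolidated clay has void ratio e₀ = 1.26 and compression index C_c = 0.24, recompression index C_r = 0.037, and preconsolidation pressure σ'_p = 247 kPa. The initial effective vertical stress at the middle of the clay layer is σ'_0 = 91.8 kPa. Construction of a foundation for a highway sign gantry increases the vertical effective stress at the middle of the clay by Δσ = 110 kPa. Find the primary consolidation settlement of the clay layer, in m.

S_c ≈ 0.0174 m

Final effective stress: σ'_f = 91.8 + 110 = 201.8 kPa.
σ'_f = 201.8 ≤ σ'_p = 247 kPa, so the clay remains overconsolidated and only the recompression index applies:
S_c = C_r·H/(1+e₀)·log₁₀(σ'_f/σ'_0) = 0.037×3.1/2.26×log₁₀(201.8/91.8)
    = 0.050753 × 0.34208 = 0.01736 m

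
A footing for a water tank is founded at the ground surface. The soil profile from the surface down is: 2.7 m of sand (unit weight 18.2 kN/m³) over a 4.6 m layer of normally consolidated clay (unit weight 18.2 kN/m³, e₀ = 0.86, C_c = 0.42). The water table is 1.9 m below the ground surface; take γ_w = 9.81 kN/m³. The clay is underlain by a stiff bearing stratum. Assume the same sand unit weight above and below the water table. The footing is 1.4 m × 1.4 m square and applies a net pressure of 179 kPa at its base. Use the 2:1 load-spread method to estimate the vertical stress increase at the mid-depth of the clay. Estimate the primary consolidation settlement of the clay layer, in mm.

Mid-depth of clay below the ground surface: z = 2.7 + 4.6/2 = 5 m.
Total vertical stress at mid-clay: σ_v = 18.2×2.7 + 18.2×2.3 = 91 kPa.
Pore pressure: u = 9.81×(5 − 1.9) = 30.411 kPa.
Initial effective stress: σ'_0 = σ_v − u = 91 − 30.411 = 60.589 kPa.
Stress increase at mid-clay by the 2:1 spreading method:
Δσ = qBL/((B+z)(L+z)) = 179×1.4×1.4/((1.4+5)(1.4+5)) = 8.5654 kPa
Final effective stress: σ'_f = σ'_0 + Δσ = 60.589 + 8.5654 = 69.154 kPa.
Normally consolidated clay, so the full stress increment lies on the virgin compression line:
S_c = C_c·H/(1+e₀)·log₁₀(σ'_f/σ'_0) = 0.42×4.6/(1+0.86)×log₁₀(69.154/60.589)
    = 1.0387 × 0.057424 = 0.05965 m

S_c ≈ 59.6 mm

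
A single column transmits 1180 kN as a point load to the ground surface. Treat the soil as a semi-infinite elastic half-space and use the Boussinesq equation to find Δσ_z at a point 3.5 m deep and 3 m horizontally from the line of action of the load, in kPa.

Δσ_z ≈ 11.6 kPa

Boussinesq vertical stress below a point load on an elastic half-space:
Δσ_z = 3P/(2πz²) · [1 + (r/z)²]^(−5/2)
r/z = 3/3.5 = 0.85714; [1+(r/z)²]^(−5/2) = 0.25231.
Δσ_z = 3×1180/(2π×3.5²) × 0.25231 = 45.993 × 0.25231 = 11.6 kPa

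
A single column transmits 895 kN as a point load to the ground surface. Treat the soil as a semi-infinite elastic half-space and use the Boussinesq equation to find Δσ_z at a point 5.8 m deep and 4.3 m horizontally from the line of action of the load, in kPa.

Δσ_z ≈ 4.25 kPa

Boussinesq vertical stress below a point load on an elastic half-space:
Δσ_z = 3P/(2πz²) · [1 + (r/z)²]^(−5/2)
r/z = 4.3/5.8 = 0.74138; [1+(r/z)²]^(−5/2) = 0.33452.
Δσ_z = 3×895/(2π×5.8²) × 0.33452 = 12.703 × 0.33452 = 4.249 kPa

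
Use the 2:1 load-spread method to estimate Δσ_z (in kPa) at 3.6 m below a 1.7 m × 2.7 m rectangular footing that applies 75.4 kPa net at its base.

Δσ_z ≈ 10.4 kPa

By the 2:1 method the load spreads at 1 horizontal : 2 vertical, so at depth z the loaded area has grown by z in each plan dimension:
Δσ = qBL/((B+z)(L+z)) = 75.4×1.7×2.7/((1.7+3.6)(2.7+3.6)) = 10.365 kPa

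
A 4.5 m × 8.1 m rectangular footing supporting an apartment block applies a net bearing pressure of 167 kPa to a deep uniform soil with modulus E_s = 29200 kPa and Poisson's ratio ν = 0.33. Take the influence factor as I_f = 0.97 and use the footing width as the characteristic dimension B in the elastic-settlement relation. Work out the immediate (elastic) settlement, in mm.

S_e ≈ 22.2 mm

Immediate (elastic) settlement: S_e = q·B·(1−ν²)/E_s · I_f.
S_e = 167 × 4.5 × (1 − 0.33²) / 29200 × 0.97
    = 167 × 4.5 × 0.8911 / 29200 × 0.97
    = 0.02225 m = 22.25 mm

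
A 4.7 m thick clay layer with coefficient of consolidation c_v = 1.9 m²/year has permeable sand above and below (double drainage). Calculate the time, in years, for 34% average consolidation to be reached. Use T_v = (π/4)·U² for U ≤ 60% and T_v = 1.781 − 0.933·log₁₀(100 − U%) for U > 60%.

Drainage path length: H_d = H/2 = 2.35 m (double drainage).
U ≤ 60%: T_v = (π/4)·U² = (π/4)×0.34² = 0.090792.
t = T_v·H_d²/c_v = 0.090792×2.35²/1.9 = 0.2639 years.

t ≈ 0.264 years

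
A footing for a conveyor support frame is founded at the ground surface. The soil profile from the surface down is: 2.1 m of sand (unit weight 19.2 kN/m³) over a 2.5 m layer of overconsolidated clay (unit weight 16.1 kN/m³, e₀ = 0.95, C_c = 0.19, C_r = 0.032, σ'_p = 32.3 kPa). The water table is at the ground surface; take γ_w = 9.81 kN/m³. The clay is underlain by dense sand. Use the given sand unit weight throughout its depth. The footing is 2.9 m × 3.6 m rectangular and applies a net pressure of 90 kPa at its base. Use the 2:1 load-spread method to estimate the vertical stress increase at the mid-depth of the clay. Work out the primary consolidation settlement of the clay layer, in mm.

S_c ≈ 47.4 mm

Mid-depth of clay below the ground surface: z = 2.1 + 2.5/2 = 3.35 m.
Total vertical stress at mid-clay: σ_v = 19.2×2.1 + 16.1×1.25 = 60.445 kPa.
Pore pressure: u = 9.81×(3.35 − 0) = 32.864 kPa.
Initial effective stress: σ'_0 = σ_v − u = 60.445 − 32.864 = 27.581 kPa.
Stress increase at mid-clay by the 2:1 spreading method:
Δσ = qBL/((B+z)(L+z)) = 90×2.9×3.6/((2.9+3.35)(3.6+3.35)) = 21.631 kPa
Final effective stress: σ'_f = 27.581 + 21.631 = 49.212 kPa.
σ'_f = 49.212 > σ'_p = 32.3 kPa, so the stress path crosses the preconsolidation pressure — recompression up to σ'_p, then virgin compression beyond:
S_c = H/(1+e₀)·[C_r·log₁₀(σ'_p/σ'_0) + C_c·log₁₀(σ'_f/σ'_p)]
    = 2.5/1.95 × [0.032×log₁₀(32.3/27.581) + 0.19×log₁₀(49.212/32.3)]
    = 1.2821 × [0.002195 + 0.034745] = 0.04736 m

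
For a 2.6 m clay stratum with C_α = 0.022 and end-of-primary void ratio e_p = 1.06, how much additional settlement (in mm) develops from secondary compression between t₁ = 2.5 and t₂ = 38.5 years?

S_s ≈ 33 mm

Secondary compression: S_s = C_α·H/(1+e_p)·log₁₀(t₂/t₁)
S_s = 0.022×2.6/(1+1.06)×log₁₀(38.5/2.5)
    = 0.02777 × 1.188 = 0.03297 m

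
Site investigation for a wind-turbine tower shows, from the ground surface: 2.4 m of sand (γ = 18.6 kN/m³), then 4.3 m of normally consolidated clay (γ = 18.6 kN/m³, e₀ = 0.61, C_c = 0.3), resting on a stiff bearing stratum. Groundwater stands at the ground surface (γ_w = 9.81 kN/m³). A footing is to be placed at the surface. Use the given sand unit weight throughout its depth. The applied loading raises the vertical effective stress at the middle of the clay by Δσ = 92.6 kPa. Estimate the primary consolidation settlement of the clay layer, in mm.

Mid-depth of clay below the ground surface: z = 2.4 + 4.3/2 = 4.55 m.
Total vertical stress at mid-clay: σ_v = 18.6×2.4 + 18.6×2.15 = 84.63 kPa.
Pore pressure: u = 9.81×(4.55 − 0) = 44.636 kPa.
Initial effective stress: σ'_0 = σ_v − u = 84.63 − 44.636 = 39.994 kPa.
Final effective stress: σ'_f = σ'_0 + Δσ = 39.994 + 92.6 = 132.59 kPa.
Normally consolidated clay, so the full stress increment lies on the virgin compression line:
S_c = C_c·H/(1+e₀)·log₁₀(σ'_f/σ'_0) = 0.3×4.3/(1+0.61)×log₁₀(132.59/39.994)
    = 0.80124 × 0.52052 = 0.4171 m

S_c ≈ 417 mm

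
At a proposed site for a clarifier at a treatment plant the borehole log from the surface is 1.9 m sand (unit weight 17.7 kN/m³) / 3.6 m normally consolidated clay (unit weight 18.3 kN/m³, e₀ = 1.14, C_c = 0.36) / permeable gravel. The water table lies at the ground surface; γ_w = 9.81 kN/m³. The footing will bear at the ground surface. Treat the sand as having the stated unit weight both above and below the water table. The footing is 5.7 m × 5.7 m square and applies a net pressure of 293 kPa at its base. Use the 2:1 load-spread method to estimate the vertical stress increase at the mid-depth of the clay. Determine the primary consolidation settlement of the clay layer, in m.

S_c ≈ 0.399 m

Mid-depth of clay below the ground surface: z = 1.9 + 3.6/2 = 3.7 m.
Total vertical stress at mid-clay: σ_v = 17.7×1.9 + 18.3×1.8 = 66.57 kPa.
Pore pressure: u = 9.81×(3.7 − 0) = 36.297 kPa.
Initial effective stress: σ'_0 = σ_v − u = 66.57 − 36.297 = 30.273 kPa.
Stress increase at mid-clay by the 2:1 spreading method:
Δσ = qBL/((B+z)(L+z)) = 293×5.7×5.7/((5.7+3.7)(5.7+3.7)) = 107.74 kPa
Final effective stress: σ'_f = σ'_0 + Δσ = 30.273 + 107.74 = 138.01 kPa.
Normally consolidated clay, so the full stress increment lies on the virgin compression line:
S_c = C_c·H/(1+e₀)·log₁₀(σ'_f/σ'_0) = 0.36×3.6/(1+1.14)×log₁₀(138.01/30.273)
    = 0.60561 × 0.65886 = 0.399 m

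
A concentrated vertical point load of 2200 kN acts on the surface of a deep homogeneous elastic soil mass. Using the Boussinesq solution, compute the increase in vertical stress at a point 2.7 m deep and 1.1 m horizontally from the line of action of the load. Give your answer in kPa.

Boussinesq vertical stress below a point load on an elastic half-space:
Δσ_z = 3P/(2πz²) · [1 + (r/z)²]^(−5/2)
r/z = 1.1/2.7 = 0.40741; [1+(r/z)²]^(−5/2) = 0.6812.
Δσ_z = 3×2200/(2π×2.7²) × 0.6812 = 144.09 × 0.6812 = 98.15 kPa

Δσ_z ≈ 98.2 kPa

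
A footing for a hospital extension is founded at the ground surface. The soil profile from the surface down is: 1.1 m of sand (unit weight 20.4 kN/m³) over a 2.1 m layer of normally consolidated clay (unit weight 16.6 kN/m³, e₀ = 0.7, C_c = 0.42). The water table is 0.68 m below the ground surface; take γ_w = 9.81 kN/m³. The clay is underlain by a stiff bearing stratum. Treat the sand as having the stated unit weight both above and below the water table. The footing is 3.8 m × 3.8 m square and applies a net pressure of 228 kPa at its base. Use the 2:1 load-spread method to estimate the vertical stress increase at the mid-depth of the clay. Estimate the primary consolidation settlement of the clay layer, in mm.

S_c ≈ 346 mm

Mid-depth of clay below the ground surface: z = 1.1 + 2.1/2 = 2.15 m.
Total vertical stress at mid-clay: σ_v = 20.4×1.1 + 16.6×1.05 = 39.87 kPa.
Pore pressure: u = 9.81×(2.15 − 0.68) = 14.421 kPa.
Initial effective stress: σ'_0 = σ_v − u = 39.87 − 14.421 = 25.449 kPa.
Stress increase at mid-clay by the 2:1 spreading method:
Δσ = qBL/((B+z)(L+z)) = 228×3.8×3.8/((3.8+2.15)(3.8+2.15)) = 92.997 kPa
Final effective stress: σ'_f = σ'_0 + Δσ = 25.449 + 92.997 = 118.45 kPa.
Normally consolidated clay, so the full stress increment lies on the virgin compression line:
S_c = C_c·H/(1+e₀)·log₁₀(σ'_f/σ'_0) = 0.42×2.1/(1+0.7)×log₁₀(118.45/25.449)
    = 0.51882 × 0.66786 = 0.3465 m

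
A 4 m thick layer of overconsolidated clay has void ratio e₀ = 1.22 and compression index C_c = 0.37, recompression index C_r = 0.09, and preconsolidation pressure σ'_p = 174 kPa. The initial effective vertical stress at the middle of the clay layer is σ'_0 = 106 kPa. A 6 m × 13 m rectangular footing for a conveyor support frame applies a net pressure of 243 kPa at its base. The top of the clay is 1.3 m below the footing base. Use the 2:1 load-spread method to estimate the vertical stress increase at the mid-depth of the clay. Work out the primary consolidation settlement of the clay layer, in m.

Mid-depth of clay below the footing base: z = 1.3 + 4/2 = 3.3 m.
Stress increase at mid-clay by the 2:1 spreading method:
Δσ = qBL/((B+z)(L+z)) = 243×6×13/((6+3.3)(13+3.3)) = 125.03 kPa
Final effective stress: σ'_f = 106 + 125.03 = 231.03 kPa.
σ'_f = 231.03 > σ'_p = 174 kPa, so the stress path crosses the preconsolidation pressure — recompression up to σ'_p, then virgin compression beyond:
S_c = H/(1+e₀)·[C_r·log₁₀(σ'_p/σ'_0) + C_c·log₁₀(σ'_f/σ'_p)]
    = 4/2.22 × [0.09×log₁₀(174/106) + 0.37×log₁₀(231.03/174)]
    = 1.8018 × [0.019372 + 0.045554] = 0.117 m

S_c ≈ 0.117 m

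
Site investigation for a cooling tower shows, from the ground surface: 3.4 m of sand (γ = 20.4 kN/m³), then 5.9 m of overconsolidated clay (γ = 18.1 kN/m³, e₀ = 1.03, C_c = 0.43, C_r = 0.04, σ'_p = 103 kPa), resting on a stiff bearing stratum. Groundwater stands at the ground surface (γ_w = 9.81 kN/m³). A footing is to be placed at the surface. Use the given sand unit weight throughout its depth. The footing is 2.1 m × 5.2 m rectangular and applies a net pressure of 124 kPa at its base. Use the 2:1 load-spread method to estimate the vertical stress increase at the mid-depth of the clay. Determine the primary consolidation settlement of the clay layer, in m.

S_c ≈ 0.0104 m

Mid-depth of clay below the ground surface: z = 3.4 + 5.9/2 = 6.35 m.
Total vertical stress at mid-clay: σ_v = 20.4×3.4 + 18.1×2.95 = 122.76 kPa.
Pore pressure: u = 9.81×(6.35 − 0) = 62.294 kPa.
Initial effective stress: σ'_0 = σ_v − u = 122.76 − 62.294 = 60.466 kPa.
Stress increase at mid-clay by the 2:1 spreading method:
Δσ = qBL/((B+z)(L+z)) = 124×2.1×5.2/((2.1+6.35)(5.2+6.35)) = 13.874 kPa
Final effective stress: σ'_f = 60.466 + 13.874 = 74.34 kPa.
σ'_f = 74.34 ≤ σ'_p = 103 kPa, so the clay remains overconsolidated and only the recompression index applies:
S_c = C_r·H/(1+e₀)·log₁₀(σ'_f/σ'_0) = 0.04×5.9/2.03×log₁₀(74.34/60.466)
    = 0.11626 × 0.089711 = 0.01043 m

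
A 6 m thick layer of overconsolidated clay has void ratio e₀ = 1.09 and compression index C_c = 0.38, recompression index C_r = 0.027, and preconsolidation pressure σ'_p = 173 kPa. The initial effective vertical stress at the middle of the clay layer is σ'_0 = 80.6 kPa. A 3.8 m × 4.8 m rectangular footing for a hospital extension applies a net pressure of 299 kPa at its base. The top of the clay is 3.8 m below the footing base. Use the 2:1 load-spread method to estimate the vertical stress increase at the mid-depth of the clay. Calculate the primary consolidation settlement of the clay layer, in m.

S_c ≈ 0.0148 m

Mid-depth of clay below the footing base: z = 3.8 + 6/2 = 6.8 m.
Stress increase at mid-clay by the 2:1 spreading method:
Δσ = qBL/((B+z)(L+z)) = 299×3.8×4.8/((3.8+6.8)(4.8+6.8)) = 44.354 kPa
Final effective stress: σ'_f = 80.6 + 44.354 = 124.95 kPa.
σ'_f = 124.95 ≤ σ'_p = 173 kPa, so the clay remains overconsolidated and only the recompression index applies:
S_c = C_r·H/(1+e₀)·log₁₀(σ'_f/σ'_0) = 0.027×6/2.09×log₁₀(124.95/80.6)
    = 0.077512 × 0.1904 = 0.01476 m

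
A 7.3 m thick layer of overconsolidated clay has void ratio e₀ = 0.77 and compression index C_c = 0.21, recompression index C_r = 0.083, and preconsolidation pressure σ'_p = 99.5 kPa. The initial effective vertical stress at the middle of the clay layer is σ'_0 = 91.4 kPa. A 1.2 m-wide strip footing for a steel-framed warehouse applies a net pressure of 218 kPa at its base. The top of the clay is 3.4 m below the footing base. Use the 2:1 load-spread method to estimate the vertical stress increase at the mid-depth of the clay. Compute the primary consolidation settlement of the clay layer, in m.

Mid-depth of clay below the footing base: z = 3.4 + 7.3/2 = 7.05 m.
Stress increase at mid-clay by the 2:1 spreading method:
Δσ = qB/(B+z) = 218×1.2/(1.2+7.05) = 31.709 kPa
Final effective stress: σ'_f = 91.4 + 31.709 = 123.11 kPa.
σ'_f = 123.11 > σ'_p = 99.5 kPa, so the stress path crosses the preconsolidation pressure — recompression up to σ'_p, then virgin compression beyond:
S_c = H/(1+e₀)·[C_r·log₁₀(σ'_p/σ'_0) + C_c·log₁₀(σ'_f/σ'_p)]
    = 7.3/1.77 × [0.083×log₁₀(99.5/91.4) + 0.21×log₁₀(123.11/99.5)]
    = 4.1243 × [0.0030608 + 0.019419] = 0.09271 m

S_c ≈ 0.0927 m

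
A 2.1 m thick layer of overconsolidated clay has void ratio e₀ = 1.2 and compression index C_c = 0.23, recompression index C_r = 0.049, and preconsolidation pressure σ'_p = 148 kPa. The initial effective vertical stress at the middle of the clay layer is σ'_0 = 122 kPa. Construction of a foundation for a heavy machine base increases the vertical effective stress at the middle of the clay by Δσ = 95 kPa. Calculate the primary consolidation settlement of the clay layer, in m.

S_c ≈ 0.0404 m

Final effective stress: σ'_f = 122 + 95 = 217 kPa.
σ'_f = 217 > σ'_p = 148 kPa, so the stress path crosses the preconsolidation pressure — recompression up to σ'_p, then virgin compression beyond:
S_c = H/(1+e₀)·[C_r·log₁₀(σ'_p/σ'_0) + C_c·log₁₀(σ'_f/σ'_p)]
    = 2.1/2.2 × [0.049×log₁₀(148/122) + 0.23×log₁₀(217/148)]
    = 0.95455 × [0.0041112 + 0.038226] = 0.04041 m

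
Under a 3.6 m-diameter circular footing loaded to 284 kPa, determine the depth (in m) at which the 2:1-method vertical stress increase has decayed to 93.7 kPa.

2:1 spreading — at depth z the loaded area has grown by z in each plan dimension:
qD²/(D+z)² = Δσ_z ⇒ z = D(√(q/Δσ_z) − 1) = 3.6×(√(284/93.7) − 1) = 2.667 m

z ≈ 2.67 m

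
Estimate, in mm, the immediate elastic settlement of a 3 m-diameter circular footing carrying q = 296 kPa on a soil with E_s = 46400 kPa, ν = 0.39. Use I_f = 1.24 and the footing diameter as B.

Immediate (elastic) settlement: S_e = q·B·(1−ν²)/E_s · I_f.
S_e = 296 × 3 × (1 − 0.39²) / 46400 × 1.24
    = 296 × 3 × 0.8479 / 46400 × 1.24
    = 0.02012 m = 20.12 mm

S_e ≈ 20.1 mm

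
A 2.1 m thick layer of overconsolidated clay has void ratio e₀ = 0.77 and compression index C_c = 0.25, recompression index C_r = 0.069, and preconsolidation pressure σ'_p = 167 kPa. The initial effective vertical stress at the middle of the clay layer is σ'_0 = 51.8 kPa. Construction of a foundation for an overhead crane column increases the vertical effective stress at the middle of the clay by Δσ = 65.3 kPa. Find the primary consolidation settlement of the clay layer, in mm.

S_c ≈ 29 mm

Final effective stress: σ'_f = 51.8 + 65.3 = 117.1 kPa.
σ'_f = 117.1 ≤ σ'_p = 167 kPa, so the clay remains overconsolidated and only the recompression index applies:
S_c = C_r·H/(1+e₀)·log₁₀(σ'_f/σ'_0) = 0.069×2.1/1.77×log₁₀(117.1/51.8)
    = 0.081862 × 0.35423 = 0.029 m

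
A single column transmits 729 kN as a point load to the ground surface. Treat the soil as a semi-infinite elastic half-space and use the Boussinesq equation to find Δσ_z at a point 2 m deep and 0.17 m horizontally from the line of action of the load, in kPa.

Boussinesq vertical stress below a point load on an elastic half-space:
Δσ_z = 3P/(2πz²) · [1 + (r/z)²]^(−5/2)
r/z = 0.17/2 = 0.085; [1+(r/z)²]^(−5/2) = 0.98216.
Δσ_z = 3×729/(2π×2²) × 0.98216 = 87.018 × 0.98216 = 85.47 kPa

Δσ_z ≈ 85.5 kPa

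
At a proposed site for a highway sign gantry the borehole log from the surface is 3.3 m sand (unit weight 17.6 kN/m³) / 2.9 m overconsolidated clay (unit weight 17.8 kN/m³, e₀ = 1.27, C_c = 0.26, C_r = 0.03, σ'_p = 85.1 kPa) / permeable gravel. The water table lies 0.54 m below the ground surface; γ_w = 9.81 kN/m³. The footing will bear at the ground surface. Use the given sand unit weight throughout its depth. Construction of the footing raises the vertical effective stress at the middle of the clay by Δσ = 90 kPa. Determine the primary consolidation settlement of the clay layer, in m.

Mid-depth of clay below the ground surface: z = 3.3 + 2.9/2 = 4.75 m.
Total vertical stress at mid-clay: σ_v = 17.6×3.3 + 17.8×1.45 = 83.89 kPa.
Pore pressure: u = 9.81×(4.75 − 0.54) = 41.3 kPa.
Initial effective stress: σ'_0 = σ_v − u = 83.89 − 41.3 = 42.59 kPa.
Final effective stress: σ'_f = 42.59 + 90 = 132.59 kPa.
σ'_f = 132.59 > σ'_p = 85.1 kPa, so the stress path crosses the preconsolidation pressure — recompression up to σ'_p, then virgin compression beyond:
S_c = H/(1+e₀)·[C_r·log₁₀(σ'_p/σ'_0) + C_c·log₁₀(σ'_f/σ'_p)]
    = 2.9/2.27 × [0.03×log₁₀(85.1/42.59) + 0.26×log₁₀(132.59/85.1)]
    = 1.2775 × [0.0090187 + 0.050071] = 0.07549 m

S_c ≈ 0.0755 m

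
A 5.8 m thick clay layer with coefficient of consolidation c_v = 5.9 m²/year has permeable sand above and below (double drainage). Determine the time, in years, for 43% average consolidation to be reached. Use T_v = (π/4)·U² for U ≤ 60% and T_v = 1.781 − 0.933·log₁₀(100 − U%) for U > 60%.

t ≈ 0.207 years

Drainage path length: H_d = H/2 = 2.9 m (double drainage).
U ≤ 60%: T_v = (π/4)·U² = (π/4)×0.43² = 0.14522.
t = T_v·H_d²/c_v = 0.14522×2.9²/5.9 = 0.207 years.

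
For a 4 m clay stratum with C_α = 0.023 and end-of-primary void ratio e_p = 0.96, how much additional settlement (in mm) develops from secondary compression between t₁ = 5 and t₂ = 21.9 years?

S_s ≈ 30.1 mm

Secondary compression: S_s = C_α·H/(1+e_p)·log₁₀(t₂/t₁)
S_s = 0.023×4/(1+0.96)×log₁₀(21.9/5)
    = 0.04694 × 0.6415 = 0.03011 m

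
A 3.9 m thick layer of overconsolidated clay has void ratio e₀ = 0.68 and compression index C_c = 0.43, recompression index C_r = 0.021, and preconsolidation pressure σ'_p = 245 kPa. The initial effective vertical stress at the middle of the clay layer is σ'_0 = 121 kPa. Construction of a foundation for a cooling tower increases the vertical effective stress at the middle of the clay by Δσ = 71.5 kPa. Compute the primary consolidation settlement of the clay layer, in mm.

S_c ≈ 9.83 mm

Final effective stress: σ'_f = 121 + 71.5 = 192.5 kPa.
σ'_f = 192.5 ≤ σ'_p = 245 kPa, so the clay remains overconsolidated and only the recompression index applies:
S_c = C_r·H/(1+e₀)·log₁₀(σ'_f/σ'_0) = 0.021×3.9/1.68×log₁₀(192.5/121)
    = 0.048749 × 0.20165 = 0.00983 m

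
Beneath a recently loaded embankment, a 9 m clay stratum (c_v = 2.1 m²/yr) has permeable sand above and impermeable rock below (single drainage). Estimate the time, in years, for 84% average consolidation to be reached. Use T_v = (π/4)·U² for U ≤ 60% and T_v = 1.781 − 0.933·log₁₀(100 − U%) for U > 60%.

Drainage path length: H_d = H = 9 m (single drainage).
U > 60%: T_v = 1.781 − 0.933·log₁₀(100 − 84) = 0.65756.
t = T_v·H_d²/c_v = 0.65756×9²/2.1 = 25.36 years.

t ≈ 25.4 years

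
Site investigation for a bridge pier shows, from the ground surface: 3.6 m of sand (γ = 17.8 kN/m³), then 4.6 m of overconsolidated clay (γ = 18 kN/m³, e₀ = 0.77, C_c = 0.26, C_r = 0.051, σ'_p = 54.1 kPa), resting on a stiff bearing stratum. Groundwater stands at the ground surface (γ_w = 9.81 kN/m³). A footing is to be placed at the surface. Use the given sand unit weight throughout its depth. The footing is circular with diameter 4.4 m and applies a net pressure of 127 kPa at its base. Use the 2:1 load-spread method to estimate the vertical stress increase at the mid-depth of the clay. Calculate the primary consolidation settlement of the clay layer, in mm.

Mid-depth of clay below the ground surface: z = 3.6 + 4.6/2 = 5.9 m.
Total vertical stress at mid-clay: σ_v = 17.8×3.6 + 18×2.3 = 105.48 kPa.
Pore pressure: u = 9.81×(5.9 − 0) = 57.879 kPa.
Initial effective stress: σ'_0 = σ_v − u = 105.48 − 57.879 = 47.601 kPa.
Stress increase at mid-clay by the 2:1 spreading method:
Δσ ≈ qD²/(D+z)² = 127×4.4²/(4.4+5.9)² = 23.176 kPa
Final effective stress: σ'_f = 47.601 + 23.176 = 70.777 kPa.
σ'_f = 70.777 > σ'_p = 54.1 kPa, so the stress path crosses the preconsolidation pressure — recompression up to σ'_p, then virgin compression beyond:
S_c = H/(1+e₀)·[C_r·log₁₀(σ'_p/σ'_0) + C_c·log₁₀(σ'_f/σ'_p)]
    = 4.6/1.77 × [0.051×log₁₀(54.1/47.601) + 0.26×log₁₀(70.777/54.1)]
    = 2.5989 × [0.0028346 + 0.030341] = 0.08622 m

S_c ≈ 86.2 mm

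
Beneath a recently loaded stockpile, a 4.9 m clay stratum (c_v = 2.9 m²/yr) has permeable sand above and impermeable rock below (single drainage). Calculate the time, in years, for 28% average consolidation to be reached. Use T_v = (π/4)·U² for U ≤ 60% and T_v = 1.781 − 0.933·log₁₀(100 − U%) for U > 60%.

Drainage path length: H_d = H = 4.9 m (single drainage).
U ≤ 60%: T_v = (π/4)·U² = (π/4)×0.28² = 0.061575.
t = T_v·H_d²/c_v = 0.061575×4.9²/2.9 = 0.5098 years.

t ≈ 0.51 years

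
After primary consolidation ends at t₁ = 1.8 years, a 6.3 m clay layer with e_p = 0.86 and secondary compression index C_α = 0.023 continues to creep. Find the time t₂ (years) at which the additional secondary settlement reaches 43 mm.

S_s = C_α·H/(1+e_p)·log₁₀(t₂/t₁) ⇒ log₁₀(t₂/t₁) = S_s·(1+e_p)/(C_α·H).
log₁₀(t₂/t₁) = 0.043 × (1+0.86) / (0.023×6.3) = 0.552
t₂ = t₁ × 10^0.552 = 1.8 × 3.564 = 6.416 years

t₂ ≈ 6.42 years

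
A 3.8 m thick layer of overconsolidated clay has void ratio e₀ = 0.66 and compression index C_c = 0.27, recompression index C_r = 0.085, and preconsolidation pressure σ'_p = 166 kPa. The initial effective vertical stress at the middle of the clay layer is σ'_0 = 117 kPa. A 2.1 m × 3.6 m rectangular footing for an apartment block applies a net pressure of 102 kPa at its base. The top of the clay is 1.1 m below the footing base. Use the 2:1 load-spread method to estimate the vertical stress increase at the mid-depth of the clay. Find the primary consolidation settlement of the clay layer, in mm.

Mid-depth of clay below the footing base: z = 1.1 + 3.8/2 = 3 m.
Stress increase at mid-clay by the 2:1 spreading method:
Δσ = qBL/((B+z)(L+z)) = 102×2.1×3.6/((2.1+3)(3.6+3)) = 22.909 kPa
Final effective stress: σ'_f = 117 + 22.909 = 139.91 kPa.
σ'_f = 139.91 ≤ σ'_p = 166 kPa, so the clay remains overconsolidated and only the recompression index applies:
S_c = C_r·H/(1+e₀)·log₁₀(σ'_f/σ'_0) = 0.085×3.8/1.66×log₁₀(139.91/117)
    = 0.19458 × 0.077663 = 0.01511 m

S_c ≈ 15.1 mm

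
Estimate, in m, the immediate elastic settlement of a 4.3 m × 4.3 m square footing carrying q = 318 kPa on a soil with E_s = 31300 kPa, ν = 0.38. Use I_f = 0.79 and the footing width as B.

Immediate (elastic) settlement: S_e = q·B·(1−ν²)/E_s · I_f.
S_e = 318 × 4.3 × (1 − 0.38²) / 31300 × 0.79
    = 318 × 4.3 × 0.8556 / 31300 × 0.79
    = 0.02953 m

S_e ≈ 0.0295 m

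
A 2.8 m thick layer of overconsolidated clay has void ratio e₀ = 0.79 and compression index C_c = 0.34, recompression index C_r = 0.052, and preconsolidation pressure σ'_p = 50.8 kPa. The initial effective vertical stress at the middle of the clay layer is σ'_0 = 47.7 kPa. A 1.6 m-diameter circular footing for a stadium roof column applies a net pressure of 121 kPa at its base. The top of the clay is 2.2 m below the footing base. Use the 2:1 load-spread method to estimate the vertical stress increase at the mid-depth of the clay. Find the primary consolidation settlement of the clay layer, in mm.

Mid-depth of clay below the footing base: z = 2.2 + 2.8/2 = 3.6 m.
Stress increase at mid-clay by the 2:1 spreading method:
Δσ ≈ qD²/(D+z)² = 121×1.6²/(1.6+3.6)² = 11.456 kPa
Final effective stress: σ'_f = 47.7 + 11.456 = 59.156 kPa.
σ'_f = 59.156 > σ'_p = 50.8 kPa, so the stress path crosses the preconsolidation pressure — recompression up to σ'_p, then virgin compression beyond:
S_c = H/(1+e₀)·[C_r·log₁₀(σ'_p/σ'_0) + C_c·log₁₀(σ'_f/σ'_p)]
    = 2.8/1.79 × [0.052×log₁₀(50.8/47.7) + 0.34×log₁₀(59.156/50.8)]
    = 1.5642 × [0.001422 + 0.022486] = 0.0374 m

S_c ≈ 37.4 mm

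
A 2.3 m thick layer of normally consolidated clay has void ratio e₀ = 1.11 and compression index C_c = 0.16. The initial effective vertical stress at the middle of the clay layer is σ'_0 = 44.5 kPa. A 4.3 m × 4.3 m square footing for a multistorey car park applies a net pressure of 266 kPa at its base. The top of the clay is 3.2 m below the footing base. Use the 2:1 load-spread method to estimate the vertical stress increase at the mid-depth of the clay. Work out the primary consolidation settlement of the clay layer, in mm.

Mid-depth of clay below the footing base: z = 3.2 + 2.3/2 = 4.35 m.
Stress increase at mid-clay by the 2:1 spreading method:
Δσ = qBL/((B+z)(L+z)) = 266×4.3×4.3/((4.3+4.35)(4.3+4.35)) = 65.733 kPa
Final effective stress: σ'_f = σ'_0 + Δσ = 44.5 + 65.733 = 110.23 kPa.
Normally consolidated clay, so the full stress increment lies on the virgin compression line:
S_c = C_c·H/(1+e₀)·log₁₀(σ'_f/σ'_0) = 0.16×2.3/(1+1.11)×log₁₀(110.23/44.5)
    = 0.17441 × 0.39394 = 0.06871 m

S_c ≈ 68.7 mm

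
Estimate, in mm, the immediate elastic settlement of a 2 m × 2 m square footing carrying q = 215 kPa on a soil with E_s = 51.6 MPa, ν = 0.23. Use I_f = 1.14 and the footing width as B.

S_e ≈ 9 mm

Immediate (elastic) settlement: S_e = q·B·(1−ν²)/E_s · I_f.
E_s = 51.6 MPa = 51600 kPa.
S_e = 215 × 2 × (1 − 0.23²) / 51600 × 1.14
    = 215 × 2 × 0.9471 / 51600 × 1.14
    = 0.008997 m = 8.997 mm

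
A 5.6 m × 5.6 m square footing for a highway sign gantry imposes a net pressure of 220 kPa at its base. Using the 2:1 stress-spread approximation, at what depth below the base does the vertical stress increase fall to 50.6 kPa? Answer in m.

z ≈ 6.08 m

2:1 spreading — at depth z the loaded area has grown by z in each plan dimension:
qB²/(B+z)² = Δσ_z ⇒ z = B(√(q/Δσ_z) − 1) = 5.6×(√(220/50.6) − 1) = 6.077 m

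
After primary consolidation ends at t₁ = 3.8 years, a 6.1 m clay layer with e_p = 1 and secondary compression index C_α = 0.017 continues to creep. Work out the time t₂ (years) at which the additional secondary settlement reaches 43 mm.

t₂ ≈ 25.7 years

S_s = C_α·H/(1+e_p)·log₁₀(t₂/t₁) ⇒ log₁₀(t₂/t₁) = S_s·(1+e_p)/(C_α·H).
log₁₀(t₂/t₁) = 0.043 × (1+1) / (0.017×6.1) = 0.8293
t₂ = t₁ × 10^0.8293 = 3.8 × 6.75 = 25.65 years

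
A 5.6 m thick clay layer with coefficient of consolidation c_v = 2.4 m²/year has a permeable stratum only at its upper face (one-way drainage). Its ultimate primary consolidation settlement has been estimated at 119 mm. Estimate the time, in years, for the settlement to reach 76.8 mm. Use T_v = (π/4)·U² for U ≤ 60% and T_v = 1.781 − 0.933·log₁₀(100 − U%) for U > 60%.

t ≈ 4.38 years

Drainage path length: H_d = H = 5.6 m (single drainage).
U = S(t)/S_ult = 76.8/119 = 0.6454.
U > 60%: T_v = 1.781 − 0.933·log₁₀(100 − 64.538) = 0.33507.
t = T_v·H_d²/c_v = 0.33507×5.6²/2.4 = 4.378 years.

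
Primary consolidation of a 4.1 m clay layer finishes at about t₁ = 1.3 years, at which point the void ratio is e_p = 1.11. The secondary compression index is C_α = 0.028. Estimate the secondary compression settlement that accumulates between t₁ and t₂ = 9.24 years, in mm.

Secondary compression: S_s = C_α·H/(1+e_p)·log₁₀(t₂/t₁)
S_s = 0.028×4.1/(1+1.11)×log₁₀(9.24/1.3)
    = 0.05441 × 0.8517 = 0.04634 m

S_s ≈ 46.3 mm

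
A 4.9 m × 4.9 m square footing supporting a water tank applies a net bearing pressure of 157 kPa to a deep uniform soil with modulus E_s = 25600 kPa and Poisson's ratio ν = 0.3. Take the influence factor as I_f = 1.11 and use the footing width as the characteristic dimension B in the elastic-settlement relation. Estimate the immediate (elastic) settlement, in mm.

Immediate (elastic) settlement: S_e = q·B·(1−ν²)/E_s · I_f.
S_e = 157 × 4.9 × (1 − 0.3²) / 25600 × 1.11
    = 157 × 4.9 × 0.91 / 25600 × 1.11
    = 0.03035 m = 30.35 mm

S_e ≈ 30.4 mm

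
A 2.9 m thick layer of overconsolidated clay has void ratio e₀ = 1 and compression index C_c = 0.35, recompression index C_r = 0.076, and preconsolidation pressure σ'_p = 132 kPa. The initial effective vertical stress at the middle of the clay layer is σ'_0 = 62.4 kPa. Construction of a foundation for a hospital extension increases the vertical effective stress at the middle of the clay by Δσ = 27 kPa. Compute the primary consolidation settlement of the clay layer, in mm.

Final effective stress: σ'_f = 62.4 + 27 = 89.4 kPa.
σ'_f = 89.4 ≤ σ'_p = 132 kPa, so the clay remains overconsolidated and only the recompression index applies:
S_c = C_r·H/(1+e₀)·log₁₀(σ'_f/σ'_0) = 0.076×2.9/2×log₁₀(89.4/62.4)
    = 0.1102 × 0.15615 = 0.01721 m

S_c ≈ 17.2 mm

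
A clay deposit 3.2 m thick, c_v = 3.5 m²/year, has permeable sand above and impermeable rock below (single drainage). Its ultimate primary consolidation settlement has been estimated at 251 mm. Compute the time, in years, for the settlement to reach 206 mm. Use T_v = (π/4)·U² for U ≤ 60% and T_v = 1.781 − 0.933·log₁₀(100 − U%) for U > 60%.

t ≈ 1.79 years

Drainage path length: H_d = H = 3.2 m (single drainage).
U = S(t)/S_ult = 206/251 = 0.8207.
U > 60%: T_v = 1.781 − 0.933·log₁₀(100 − 82.072) = 0.61145.
t = T_v·H_d²/c_v = 0.61145×3.2²/3.5 = 1.789 years.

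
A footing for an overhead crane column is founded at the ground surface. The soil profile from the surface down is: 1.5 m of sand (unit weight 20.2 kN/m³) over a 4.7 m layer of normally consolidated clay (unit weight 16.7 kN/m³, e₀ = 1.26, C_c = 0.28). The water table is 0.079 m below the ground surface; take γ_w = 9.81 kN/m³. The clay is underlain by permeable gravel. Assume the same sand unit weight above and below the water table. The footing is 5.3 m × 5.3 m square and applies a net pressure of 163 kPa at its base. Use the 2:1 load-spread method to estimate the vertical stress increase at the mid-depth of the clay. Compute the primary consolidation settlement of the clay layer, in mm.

S_c ≈ 249 mm

Mid-depth of clay below the ground surface: z = 1.5 + 4.7/2 = 3.85 m.
Total vertical stress at mid-clay: σ_v = 20.2×1.5 + 16.7×2.35 = 69.545 kPa.
Pore pressure: u = 9.81×(3.85 − 0.079) = 36.994 kPa.
Initial effective stress: σ'_0 = σ_v − u = 69.545 − 36.994 = 32.551 kPa.
Stress increase at mid-clay by the 2:1 spreading method:
Δσ = qBL/((B+z)(L+z)) = 163×5.3×5.3/((5.3+3.85)(5.3+3.85)) = 54.689 kPa
Final effective stress: σ'_f = σ'_0 + Δσ = 32.551 + 54.689 = 87.24 kPa.
Normally consolidated clay, so the full stress increment lies on the virgin compression line:
S_c = C_c·H/(1+e₀)·log₁₀(σ'_f/σ'_0) = 0.28×4.7/(1+1.26)×log₁₀(87.24/32.551)
    = 0.5823 × 0.42815 = 0.2493 m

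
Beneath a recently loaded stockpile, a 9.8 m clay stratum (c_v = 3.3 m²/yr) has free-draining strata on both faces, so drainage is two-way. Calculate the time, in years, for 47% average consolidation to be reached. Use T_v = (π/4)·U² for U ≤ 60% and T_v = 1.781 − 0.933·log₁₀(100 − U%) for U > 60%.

t ≈ 1.26 years

Drainage path length: H_d = H/2 = 4.9 m (double drainage).
U ≤ 60%: T_v = (π/4)·U² = (π/4)×0.47² = 0.17349.
t = T_v·H_d²/c_v = 0.17349×4.9²/3.3 = 1.262 years.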